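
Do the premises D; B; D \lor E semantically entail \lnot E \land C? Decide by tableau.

No

Initial set: {D; B; (D \lor E); \lnot (\lnot E \land C)}.
(D \lor E): β-rule — branch into D  //  E.
  branch 1 (add D):
    \lnot (\lnot E \land C): β-rule — branch into \lnot \lnot E  //  \lnot C.
      branch 1.1 (add \lnot \lnot E):
        ○ open, literals {B=1, D=1, E=1}.
      branch 1.2 (add \lnot C):
        ○ open, literals {B=1, C=0, D=1}.
  branch 2 (add E):
    \lnot (\lnot E \land C): β-rule — branch into \lnot \lnot E  //  \lnot C.
      branch 2.1 (add \lnot \lnot E):
        ○ open, literals {B=1, D=1, E=1}.
      branch 2.2 (add \lnot C):
        ○ open, literals {B=1, C=0, D=1, E=1}.
0 branches closed, 4 open.
An open branch gives a countermodel: B=1, D=1, E=1 (unmentioned atoms arbitrary); the premises hold there but the conclusion fails.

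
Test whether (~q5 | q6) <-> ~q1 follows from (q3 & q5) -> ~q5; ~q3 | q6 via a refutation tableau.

Initial set: {((q3 & q5) -> ~q5); (~q3 | q6); ~((~q5 | q6) <-> ~q1)}.
((q3 & q5) -> ~q5): β-rule — branch into ~(q3 & q5)  //  ~q5.
  branch 1 (add ~(q3 & q5)):
    (~q3 | q6): β-rule — branch into ~q3  //  q6.
      branch 1.1 (add ~q3):
        ~((~q5 | q6) <-> ~q1): β-rule — branch into (~q5 | q6), ~~q1  //  ~(~q5 | q6), ~q1.
          branch 1.1.1 (add (~q5 | q6), ~~q1):
            ~(q3 & q5): β-rule — branch into ~q3  //  ~q5.
              branch 1.1.1.1 (add ~q3):
                (~q5 | q6): β-rule — branch into ~q5  //  q6.
                  branch 1.1.1.1.1 (add ~q5):
                    ○ open, literals {q1=true, q3=false, q5=false}.
                  branch 1.1.1.1.2 (add q6):
                    ○ open, literals {q1=true, q3=false, q6=true}.
              branch 1.1.1.2 (add ~q5):
                (~q5 | q6): β-rule — branch into ~q5  //  q6.
                  branch 1.1.1.2.1 (add ~q5):
                    ○ open, literals {q1=true, q3=false, q5=false}.
                  branch 1.1.1.2.2 (add q6):
                    ○ open, literals {q1=true, q3=false, q5=false, q6=true}.
          branch 1.1.2 (add ~(~q5 | q6), ~q1):
            ~(~q5 | q6): α-rule — add ~~q5, ~q6.
            ~(q3 & q5): β-rule — branch into ~q3  //  ~q5.
              branch 1.1.2.1 (add ~q3):
                ○ open, literals {q1=false, q3=false, q5=true, q6=false}.
              branch 1.1.2.2 (add ~q5):
                × closes — contains both q5 and ~q5.
      branch 1.2 (add q6):
        ~((~q5 | q6) <-> ~q1): β-rule — branch into (~q5 | q6), ~~q1  //  ~(~q5 | q6), ~q1.
          branch 1.2.1 (add (~q5 | q6), ~~q1):
            ~(q3 & q5): β-rule — branch into ~q3  //  ~q5.
              branch 1.2.1.1 (add ~q3):
                (~q5 | q6): β-rule — branch into ~q5  //  q6.
                  branch 1.2.1.1.1 (add ~q5):
                    ○ open, literals {q1=true, q3=false, q5=false, q6=true}.
                  branch 1.2.1.1.2 (add q6):
                    ○ open, literals {q1=true, q3=false, q6=true}.
              branch 1.2.1.2 (add ~q5):
                (~q5 | q6): β-rule — branch into ~q5  //  q6.
                  branch 1.2.1.2.1 (add ~q5):
                    ○ open, literals {q1=true, q5=false, q6=true}.
                  branch 1.2.1.2.2 (add q6):
                    ○ open, literals {q1=true, q5=false, q6=true}.
          branch 1.2.2 (add ~(~q5 | q6), ~q1):
            ~(~q5 | q6): α-rule — add ~~q5, ~q6.
            × closes — contains both q6 and ~q6.
  branch 2 (add ~q5):
    (~q3 | q6): β-rule — branch into ~q3  //  q6.
      branch 2.1 (add ~q3):
        ~((~q5 | q6) <-> ~q1): β-rule — branch into (~q5 | q6), ~~q1  //  ~(~q5 | q6), ~q1.
          branch 2.1.1 (add (~q5 | q6), ~~q1):
            (~q5 | q6): β-rule — branch into ~q5  //  q6.
              branch 2.1.1.1 (add ~q5):
                ○ open, literals {q1=true, q3=false, q5=false}.
              branch 2.1.1.2 (add q6):
                ○ open, literals {q1=true, q3=false, q5=false, q6=true}.
          branch 2.1.2 (add ~(~q5 | q6), ~q1):
            ~(~q5 | q6): α-rule — add ~~q5, ~q6.
            × closes — contains both q5 and ~q5.
      branch 2.2 (add q6):
        ~((~q5 | q6) <-> ~q1): β-rule — branch into (~q5 | q6), ~~q1  //  ~(~q5 | q6), ~q1.
          branch 2.2.1 (add (~q5 | q6), ~~q1):
            (~q5 | q6): β-rule — branch into ~q5  //  q6.
              branch 2.2.1.1 (add ~q5):
                ○ open, literals {q1=true, q5=false, q6=true}.
              branch 2.2.1.2 (add q6):
                ○ open, literals {q1=true, q5=false, q6=true}.
          branch 2.2.2 (add ~(~q5 | q6), ~q1):
            ~(~q5 | q6): α-rule — add ~~q5, ~q6.
            × closes — contains both q5 and ~q5.
4 branches closed, 13 open.
An open branch gives a countermodel: q1=true, q3=false, q5=false (unmentioned atoms arbitrary); the premises hold there but the conclusion fails.

No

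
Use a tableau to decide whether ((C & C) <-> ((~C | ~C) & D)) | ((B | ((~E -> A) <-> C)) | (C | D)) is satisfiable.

Satisfiable

Initial set: {(((C & C) <-> ((~C | ~C) & D)) | ((B | ((~E -> A) <-> C)) | (C | D)))}.
(((C & C) <-> ((~C | ~C) & D)) | ((B | ((~E -> A) <-> C)) | (C | D))): β-rule — branch into ((C & C) <-> ((~C | ~C) & D))  //  ((B | ((~E -> A) <-> C)) | (C | D)).
  branch 1 (add ((C & C) <-> ((~C | ~C) & D))):
    ((C & C) <-> ((~C | ~C) & D)): β-rule — branch into (C & C), ((~C | ~C) & D)  //  ~(C & C), ~((~C | ~C) & D).
      branch 1.1 (add (C & C), ((~C | ~C) & D)):
        (C & C): α-rule — add C, C.
        ((~C | ~C) & D): α-rule — add (~C | ~C), D.
        (~C | ~C): β-rule — branch into ~C  //  ~C.
          branch 1.1.1 (add ~C):
            × closes — contains both C and ~C.
          branch 1.1.2 (add ~C):
            × closes — contains both C and ~C.
      branch 1.2 (add ~(C & C), ~((~C | ~C) & D)):
        ~(C & C): β-rule — branch into ~C  //  ~C.
          branch 1.2.1 (add ~C):
            ~((~C | ~C) & D): β-rule — branch into ~(~C | ~C)  //  ~D.
              branch 1.2.1.1 (add ~(~C | ~C)):
                ~(~C | ~C): α-rule — add ~~C, ~~C.
                × closes — contains both C and ~C.
              branch 1.2.1.2 (add ~D):
                ○ open, literals {C=F, D=F}.
          branch 1.2.2 (add ~C):
            ~((~C | ~C) & D): β-rule — branch into ~(~C | ~C)  //  ~D.
              branch 1.2.2.1 (add ~(~C | ~C)):
                ~(~C | ~C): α-rule — add ~~C, ~~C.
                × closes — contains both C and ~C.
              branch 1.2.2.2 (add ~D):
                ○ open, literals {C=F, D=F}.
  branch 2 (add ((B | ((~E -> A) <-> C)) | (C | D))):
    ((B | ((~E -> A) <-> C)) | (C | D)): β-rule — branch into (B | ((~E -> A) <-> C))  //  (C | D).
      branch 2.1 (add (B | ((~E -> A) <-> C))):
        (B | ((~E -> A) <-> C)): β-rule — branch into B  //  ((~E -> A) <-> C).
          branch 2.1.1 (add B):
            ○ open, literals {B=T}.
          branch 2.1.2 (add ((~E -> A) <-> C)):
            ((~E -> A) <-> C): β-rule — branch into (~E -> A), C  //  ~(~E -> A), ~C.
              branch 2.1.2.1 (add (~E -> A), C):
                (~E -> A): β-rule — branch into ~~E  //  A.
                  branch 2.1.2.1.1 (add ~~E):
                    ○ open, literals {C=T, E=T}.
                  branch 2.1.2.1.2 (add A):
                    ○ open, literals {A=T, C=T}.
              branch 2.1.2.2 (add ~(~E -> A), ~C):
                ~(~E -> A): α-rule — add ~E, ~A.
                ○ open, literals {A=F, C=F, E=F}.
      branch 2.2 (add (C | D)):
        (C | D): β-rule — branch into C  //  D.
          branch 2.2.1 (add C):
            ○ open, literals {C=T}.
          branch 2.2.2 (add D):
            ○ open, literals {D=T}.
4 branches closed, 8 open.
An open branch gives a satisfying assignment: C=F, D=F.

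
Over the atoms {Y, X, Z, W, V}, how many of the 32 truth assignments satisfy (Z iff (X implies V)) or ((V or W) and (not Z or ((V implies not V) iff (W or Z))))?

28

Initial set: {((Z iff (X implies V)) or ((V or W) and (not Z or ((V implies not V) iff (W or Z)))))}.
((Z iff (X implies V)) or ((V or W) and (not Z or ((V implies not V) iff (W or Z))))): β-rule — branch into (Z iff (X implies V))  //  ((V or W) and (not Z or ((V implies not V) iff (W or Z)))).
  branch 1 (add (Z iff (X implies V))):
    (Z iff (X implies V)): β-rule — branch into Z, (X implies V)  //  not Z, not (X implies V).
      branch 1.1 (add Z, (X implies V)):
        (X implies V): β-rule — branch into not X  //  V.
          branch 1.1.1 (add not X):
            ○ open, literals {X=false, Z=true}.
          branch 1.1.2 (add V):
            ○ open, literals {V=true, Z=true}.
      branch 1.2 (add not Z, not (X implies V)):
        not (X implies V): α-rule — add X, not V.
        ○ open, literals {V=false, X=true, Z=false}.
  branch 2 (add ((V or W) and (not Z or ((V implies not V) iff (W or Z))))):
    ((V or W) and (not Z or ((V implies not V) iff (W or Z)))): α-rule — add (V or W), (not Z or ((V implies not V) iff (W or Z))).
    (V or W): β-rule — branch into V  //  W.
      branch 2.1 (add V):
        (not Z or ((V implies not V) iff (W or Z))): β-rule — branch into not Z  //  ((V implies not V) iff (W or Z)).
          branch 2.1.1 (add not Z):
            ○ open, literals {V=true, Z=false}.
          branch 2.1.2 (add ((V implies not V) iff (W or Z))):
            ((V implies not V) iff (W or Z)): β-rule — branch into (V implies not V), (W or Z)  //  not (V implies not V), not (W or Z).
              branch 2.1.2.1 (add (V implies not V), (W or Z)):
                (V implies not V): β-rule — branch into not V  //  not V.
                  branch 2.1.2.1.1 (add not V):
                    × closes — contains both V and not V.
                  branch 2.1.2.1.2 (add not V):
                    × closes — contains both V and not V.
              branch 2.1.2.2 (add not (V implies not V), not (W or Z)):
                not (V implies not V): α-rule — add V, not not V.
                not (W or Z): α-rule — add not W, not Z.
                ○ open, literals {V=true, W=false, Z=false}.
      branch 2.2 (add W):
        (not Z or ((V implies not V) iff (W or Z))): β-rule — branch into not Z  //  ((V implies not V) iff (W or Z)).
          branch 2.2.1 (add not Z):
            ○ open, literals {W=true, Z=false}.
          branch 2.2.2 (add ((V implies not V) iff (W or Z))):
            ((V implies not V) iff (W or Z)): β-rule — branch into (V implies not V), (W or Z)  //  not (V implies not V), not (W or Z).
              branch 2.2.2.1 (add (V implies not V), (W or Z)):
                (V implies not V): β-rule — branch into not V  //  not V.
                  branch 2.2.2.1.1 (add not V):
                    (W or Z): β-rule — branch into W  //  Z.
                      branch 2.2.2.1.1.1 (add W):
                        ○ open, literals {V=false, W=true}.
                      branch 2.2.2.1.1.2 (add Z):
                        ○ open, literals {V=false, W=true, Z=true}.
                  branch 2.2.2.1.2 (add not V):
                    (W or Z): β-rule — branch into W  //  Z.
                      branch 2.2.2.1.2.1 (add W):
                        ○ open, literals {V=false, W=true}.
                      branch 2.2.2.1.2.2 (add Z):
                        ○ open, literals {V=false, W=true, Z=true}.
              branch 2.2.2.2 (add not (V implies not V), not (W or Z)):
                not (V implies not V): α-rule — add V, not not V.
                not (W or Z): α-rule — add not W, not Z.
                × closes — contains both W and not W.
3 branches closed, 10 open.
Each open branch fixes some atoms; the unmentioned ones are free. Counting distinct full assignments: branch {X=false, Z=true} (Y, W, V) contributes 8 new; branch {V=true, Z=true} (Y, X, W) contributes 4 new; branch {V=false, X=true, Z=false} (Y, W) contributes 4 new; branch {V=true, Z=false} (Y, X, W) contributes 8 new; branch {V=true, W=false, Z=false} (Y, X) contributes 0 new; branch {W=true, Z=false} (Y, X, V) contributes 2 new; branch {V=false, W=true} (Y, X, Z) contributes 2 new; branch {V=false, W=true, Z=true} (Y, X) contributes 0 new; branch {V=false, W=true} (Y, X, Z) contributes 0 new; branch {V=false, W=true, Z=true} (Y, X) contributes 0 new. Total: 28.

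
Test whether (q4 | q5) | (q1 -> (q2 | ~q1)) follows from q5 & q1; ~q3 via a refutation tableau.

Initial set: {T (q5 & q1); T ~q3; F ((q4 | q5) | (q1 -> (q2 | ~q1)))}.
T (q5 & q1): α-rule — add T q5, T q1.
F ((q4 | q5) | (q1 -> (q2 | ~q1))): α-rule — add F (q4 | q5), F (q1 -> (q2 | ~q1)).
F (q4 | q5): α-rule — add F q4, F q5.
× closes — contains both q5 and ~q5.
All 1 branch closes.
Every branch closed, so the premises entail the conclusion.

Yes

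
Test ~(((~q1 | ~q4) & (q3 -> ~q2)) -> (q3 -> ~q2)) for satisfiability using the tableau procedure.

Initial set: {~(((~q1 | ~q4) & (q3 -> ~q2)) -> (q3 -> ~q2))}.
~(((~q1 | ~q4) & (q3 -> ~q2)) -> (q3 -> ~q2)): α-rule — add ((~q1 | ~q4) & (q3 -> ~q2)), ~(q3 -> ~q2).
((~q1 | ~q4) & (q3 -> ~q2)): α-rule — add (~q1 | ~q4), (q3 -> ~q2).
~(q3 -> ~q2): α-rule — add q3, ~~q2.
(~q1 | ~q4): β-rule — branch into ~q1  //  ~q4.
  branch 1 (add ~q1):
    (q3 -> ~q2): β-rule — branch into ~q3  //  ~q2.
      branch 1.1 (add ~q3):
        × closes — contains both q3 and ~q3.
      branch 1.2 (add ~q2):
        × closes — contains both q2 and ~q2.
  branch 2 (add ~q4):
    (q3 -> ~q2): β-rule — branch into ~q3  //  ~q2.
      branch 2.1 (add ~q3):
        × closes — contains both q3 and ~q3.
      branch 2.2 (add ~q2):
        × closes — contains both q2 and ~q2.
All 4 branches close.
Every branch closed; the formula is unsatisfiable.

Unsatisfiable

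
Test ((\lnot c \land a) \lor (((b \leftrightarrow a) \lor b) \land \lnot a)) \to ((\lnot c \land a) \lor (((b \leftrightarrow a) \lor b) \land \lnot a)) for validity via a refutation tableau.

Assume the negation and expand:
Initial set: {\lnot (((\lnot c \land a) \lor (((b \leftrightarrow a) \lor b) \land \lnot a)) \to ((\lnot c \land a) \lor (((b \leftrightarrow a) \lor b) \land \lnot a)))}.
\lnot (((\lnot c \land a) \lor (((b \leftrightarrow a) \lor b) \land \lnot a)) \to ((\lnot c \land a) \lor (((b \leftrightarrow a) \lor b) \land \lnot a))): α-rule — add ((\lnot c \land a) \lor (((b \leftrightarrow a) \lor b) \land \lnot a)), \lnot ((\lnot c \land a) \lor (((b \leftrightarrow a) \lor b) \land \lnot a)).
\lnot ((\lnot c \land a) \lor (((b \leftrightarrow a) \lor b) \land \lnot a)): α-rule — add \lnot (\lnot c \land a), \lnot (((b \leftrightarrow a) \lor b) \land \lnot a).
((\lnot c \land a) \lor (((b \leftrightarrow a) \lor b) \land \lnot a)): β-rule — branch into (\lnot c \land a)  //  (((b \leftrightarrow a) \lor b) \land \lnot a).
  branch 1 (add (\lnot c \land a)):
    (\lnot c \land a): α-rule — add \lnot c, a.
    \lnot (\lnot c \land a): β-rule — branch into \lnot \lnot c  //  \lnot a.
      branch 1.1 (add \lnot \lnot c):
        × closes — contains both c and \lnot c.
      branch 1.2 (add \lnot a):
        × closes — contains both a and \lnot a.
  branch 2 (add (((b \leftrightarrow a) \lor b) \land \lnot a)):
    (((b \leftrightarrow a) \lor b) \land \lnot a): α-rule — add ((b \leftrightarrow a) \lor b), \lnot a.
    \lnot (\lnot c \land a): β-rule — branch into \lnot \lnot c  //  \lnot a.
      branch 2.1 (add \lnot \lnot c):
        \lnot (((b \leftrightarrow a) \lor b) \land \lnot a): β-rule — branch into \lnot ((b \leftrightarrow a) \lor b)  //  \lnot \lnot a.
          branch 2.1.1 (add \lnot ((b \leftrightarrow a) \lor b)):
            \lnot ((b \leftrightarrow a) \lor b): α-rule — add \lnot (b \leftrightarrow a), \lnot b.
            ((b \leftrightarrow a) \lor b): β-rule — branch into (b \leftrightarrow a)  //  b.
              branch 2.1.1.1 (add (b \leftrightarrow a)):
                \lnot (b \leftrightarrow a): β-rule — branch into b, \lnot a  //  \lnot b, a.
                  branch 2.1.1.1.1 (add b, \lnot a):
                    × closes — contains both b and \lnot b.
                  branch 2.1.1.1.2 (add \lnot b, a):
                    × closes — contains both a and \lnot a.
              branch 2.1.1.2 (add b):
                × closes — contains both b and \lnot b.
          branch 2.1.2 (add \lnot \lnot a):
            × closes — contains both a and \lnot a.
      branch 2.2 (add \lnot a):
        \lnot (((b \leftrightarrow a) \lor b) \land \lnot a): β-rule — branch into \lnot ((b \leftrightarrow a) \lor b)  //  \lnot \lnot a.
          branch 2.2.1 (add \lnot ((b \leftrightarrow a) \lor b)):
            \lnot ((b \leftrightarrow a) \lor b): α-rule — add \lnot (b \leftrightarrow a), \lnot b.
            ((b \leftrightarrow a) \lor b): β-rule — branch into (b \leftrightarrow a)  //  b.
              branch 2.2.1.1 (add (b \leftrightarrow a)):
                \lnot (b \leftrightarrow a): β-rule — branch into b, \lnot a  //  \lnot b, a.
                  branch 2.2.1.1.1 (add b, \lnot a):
                    × closes — contains both b and \lnot b.
                  branch 2.2.1.1.2 (add \lnot b, a):
                    × closes — contains both a and \lnot a.
              branch 2.2.1.2 (add b):
                × closes — contains both b and \lnot b.
          branch 2.2.2 (add \lnot \lnot a):
            × closes — contains both a and \lnot a.
All 10 branches close.
Every branch closed, so the negation is unsatisfiable and the formula is valid.

Valid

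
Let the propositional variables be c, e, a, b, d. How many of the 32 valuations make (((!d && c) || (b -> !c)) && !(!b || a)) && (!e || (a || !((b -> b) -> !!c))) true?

Initial set: {T ((((!d && c) || (b -> !c)) && !(!b || a)) && (!e || (a || !((b -> b) -> !!c))))}.
T ((((!d && c) || (b -> !c)) && !(!b || a)) && (!e || (a || !((b -> b) -> !!c)))): α-rule — add T (((!d && c) || (b -> !c)) && !(!b || a)), T (!e || (a || !((b -> b) -> !!c))).
T (((!d && c) || (b -> !c)) && !(!b || a)): α-rule — add T ((!d && c) || (b -> !c)), T !(!b || a).
T !(!b || a): α-rule — add F !b, F a.
T (!e || (a || !((b -> b) -> !!c))): β-rule — branch into T !e  //  T (a || !((b -> b) -> !!c)).
  branch 1 (add T !e):
    T ((!d && c) || (b -> !c)): β-rule — branch into T (!d && c)  //  T (b -> !c).
      branch 1.1 (add T (!d && c)):
        T (!d && c): α-rule — add T !d, T c.
        ○ open, literals {a=false, b=true, c=true, d=false, e=false}.
      branch 1.2 (add T (b -> !c)):
        T (b -> !c): β-rule — branch into F b  //  T !c.
          branch 1.2.1 (add F b):
            × closes — contains both b and !b.
          branch 1.2.2 (add T !c):
            ○ open, literals {a=false, b=true, c=false, e=false}.
  branch 2 (add T (a || !((b -> b) -> !!c))):
    T ((!d && c) || (b -> !c)): β-rule — branch into T (!d && c)  //  T (b -> !c).
      branch 2.1 (add T (!d && c)):
        T (!d && c): α-rule — add T !d, T c.
        T (a || !((b -> b) -> !!c)): β-rule — branch into T a  //  T !((b -> b) -> !!c).
          branch 2.1.1 (add T a):
            × closes — contains both a and !a.
          branch 2.1.2 (add T !((b -> b) -> !!c)):
            T !((b -> b) -> !!c): α-rule — add T (b -> b), F !!c.
            F !!c: drop double negation, giving F c.
            × closes — contains both c and !c.
      branch 2.2 (add T (b -> !c)):
        T (a || !((b -> b) -> !!c)): β-rule — branch into T a  //  T !((b -> b) -> !!c).
          branch 2.2.1 (add T a):
            × closes — contains both a and !a.
          branch 2.2.2 (add T !((b -> b) -> !!c)):
            T !((b -> b) -> !!c): α-rule — add T (b -> b), F !!c.
            F !!c: drop double negation, giving F c.
            T (b -> !c): β-rule — branch into F b  //  T !c.
              branch 2.2.2.1 (add F b):
                × closes — contains both b and !b.
              branch 2.2.2.2 (add T !c):
                T (b -> b): β-rule — branch into F b  //  T b.
                  branch 2.2.2.2.1 (add F b):
                    × closes — contains both b and !b.
                  branch 2.2.2.2.2 (add T b):
                    ○ open, literals {a=false, b=true, c=false}.
6 branches closed, 3 open.
Each open branch fixes some atoms; the unmentioned ones are free. Counting distinct full assignments: branch {a=false, b=true, c=true, d=false, e=false} (none free) contributes 1 new; branch {a=false, b=true, c=false, e=false} (d) contributes 2 new; branch {a=false, b=true, c=false} (e, d) contributes 2 new. Total: 5.

5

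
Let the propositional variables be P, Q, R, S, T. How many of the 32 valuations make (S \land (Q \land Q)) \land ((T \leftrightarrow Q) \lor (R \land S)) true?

6

Initial set: {((S \land (Q \land Q)) \land ((T \leftrightarrow Q) \lor (R \land S)))}.
((S \land (Q \land Q)) \land ((T \leftrightarrow Q) \lor (R \land S))): α-rule — add (S \land (Q \land Q)), ((T \leftrightarrow Q) \lor (R \land S)).
(S \land (Q \land Q)): α-rule — add S, (Q \land Q).
(Q \land Q): α-rule — add Q, Q.
((T \leftrightarrow Q) \lor (R \land S)): β-rule — branch into (T \leftrightarrow Q)  //  (R \land S).
  branch 1 (add (T \leftrightarrow Q)):
    (T \leftrightarrow Q): β-rule — branch into T, Q  //  \lnot T, \lnot Q.
      branch 1.1 (add T, Q):
        ○ open, literals {Q=true, S=true, T=true}.
      branch 1.2 (add \lnot T, \lnot Q):
        × closes — contains both Q and \lnot Q.
  branch 2 (add (R \land S)):
    (R \land S): α-rule — add R, S.
    ○ open, literals {Q=true, R=true, S=true}.
1 branch closed, 2 open.
Each open branch fixes some atoms; the unmentioned ones are free. Counting distinct full assignments: branch {Q=true, S=true, T=true} (P, R) contributes 4 new; branch {Q=true, R=true, S=true} (P, T) contributes 2 new. Total: 6.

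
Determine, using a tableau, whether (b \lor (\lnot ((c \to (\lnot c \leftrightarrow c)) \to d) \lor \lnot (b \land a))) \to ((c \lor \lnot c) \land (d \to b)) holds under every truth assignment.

Assume the negation and expand:
Initial set: {\lnot ((b \lor (\lnot ((c \to (\lnot c \leftrightarrow c)) \to d) \lor \lnot (b \land a))) \to ((c \lor \lnot c) \land (d \to b)))}.
\lnot ((b \lor (\lnot ((c \to (\lnot c \leftrightarrow c)) \to d) \lor \lnot (b \land a))) \to ((c \lor \lnot c) \land (d \to b))): α-rule — add (b \lor (\lnot ((c \to (\lnot c \leftrightarrow c)) \to d) \lor \lnot (b \land a))), \lnot ((c \lor \lnot c) \land (d \to b)).
(b \lor (\lnot ((c \to (\lnot c \leftrightarrow c)) \to d) \lor \lnot (b \land a))): β-rule — branch into b  //  (\lnot ((c \to (\lnot c \leftrightarrow c)) \to d) \lor \lnot (b \land a)).
  branch 1 (add b):
    \lnot ((c \lor \lnot c) \land (d \to b)): β-rule — branch into \lnot (c \lor \lnot c)  //  \lnot (d \to b).
      branch 1.1 (add \lnot (c \lor \lnot c)):
        \lnot (c \lor \lnot c): α-rule — add \lnot c, \lnot \lnot c.
        × closes — contains both c and \lnot c.
      branch 1.2 (add \lnot (d \to b)):
        \lnot (d \to b): α-rule — add d, \lnot b.
        × closes — contains both b and \lnot b.
  branch 2 (add (\lnot ((c \to (\lnot c \leftrightarrow c)) \to d) \lor \lnot (b \land a))):
    \lnot ((c \lor \lnot c) \land (d \to b)): β-rule — branch into \lnot (c \lor \lnot c)  //  \lnot (d \to b).
      branch 2.1 (add \lnot (c \lor \lnot c)):
        \lnot (c \lor \lnot c): α-rule — add \lnot c, \lnot \lnot c.
        × closes — contains both c and \lnot c.
      branch 2.2 (add \lnot (d \to b)):
        \lnot (d \to b): α-rule — add d, \lnot b.
        (\lnot ((c \to (\lnot c \leftrightarrow c)) \to d) \lor \lnot (b \land a)): β-rule — branch into \lnot ((c \to (\lnot c \leftrightarrow c)) \to d)  //  \lnot (b \land a).
          branch 2.2.1 (add \lnot ((c \to (\lnot c \leftrightarrow c)) \to d)):
            \lnot ((c \to (\lnot c \leftrightarrow c)) \to d): α-rule — add (c \to (\lnot c \leftrightarrow c)), \lnot d.
            × closes — contains both d and \lnot d.
          branch 2.2.2 (add \lnot (b \land a)):
            \lnot (b \land a): β-rule — branch into \lnot b  //  \lnot a.
              branch 2.2.2.1 (add \lnot b):
                ○ open, literals {b=0, d=1}.
              branch 2.2.2.2 (add \lnot a):
                ○ open, literals {a=0, b=0, d=1}.
4 branches closed, 2 open.
An open branch gives a countermodel: b=0, d=1 (unmentioned atoms arbitrary); under it the original formula is false.

Not valid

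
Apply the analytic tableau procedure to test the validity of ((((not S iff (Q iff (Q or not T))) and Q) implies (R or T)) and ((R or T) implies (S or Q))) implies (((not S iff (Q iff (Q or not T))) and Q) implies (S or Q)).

Assume the negation and expand:
Initial set: {not (((((not S iff (Q iff (Q or not T))) and Q) implies (R or T)) and ((R or T) implies (S or Q))) implies (((not S iff (Q iff (Q or not T))) and Q) implies (S or Q)))}.
not (((((not S iff (Q iff (Q or not T))) and Q) implies (R or T)) and ((R or T) implies (S or Q))) implies (((not S iff (Q iff (Q or not T))) and Q) implies (S or Q))): α-rule — add ((((not S iff (Q iff (Q or not T))) and Q) implies (R or T)) and ((R or T) implies (S or Q))), not (((not S iff (Q iff (Q or not T))) and Q) implies (S or Q)).
((((not S iff (Q iff (Q or not T))) and Q) implies (R or T)) and ((R or T) implies (S or Q))): α-rule — add (((not S iff (Q iff (Q or not T))) and Q) implies (R or T)), ((R or T) implies (S or Q)).
not (((not S iff (Q iff (Q or not T))) and Q) implies (S or Q)): α-rule — add ((not S iff (Q iff (Q or not T))) and Q), not (S or Q).
((not S iff (Q iff (Q or not T))) and Q): α-rule — add (not S iff (Q iff (Q or not T))), Q.
not (S or Q): α-rule — add not S, not Q.
× closes — contains both Q and not Q.
All 1 branch closes.
Every branch closed, so the negation is unsatisfiable and the formula is valid.

Valid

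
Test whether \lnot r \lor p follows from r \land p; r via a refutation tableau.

Initial set: {(r \land p); r; \lnot (\lnot r \lor p)}.
(r \land p): α-rule — add r, p.
\lnot (\lnot r \lor p): α-rule — add \lnot \lnot r, \lnot p.
× closes — contains both p and \lnot p.
All 1 branch closes.
Every branch closed, so the premises entail the conclusion.

Yes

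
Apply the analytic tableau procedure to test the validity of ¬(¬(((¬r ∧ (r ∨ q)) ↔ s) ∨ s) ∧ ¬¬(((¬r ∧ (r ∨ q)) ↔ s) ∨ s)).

Valid

Assume the negation and expand:
Initial set: {¬¬(¬(((¬r ∧ (r ∨ q)) ↔ s) ∨ s) ∧ ¬¬(((¬r ∧ (r ∨ q)) ↔ s) ∨ s))}.
¬¬(¬(((¬r ∧ (r ∨ q)) ↔ s) ∨ s) ∧ ¬¬(((¬r ∧ (r ∨ q)) ↔ s) ∨ s)): α-rule — add ¬(((¬r ∧ (r ∨ q)) ↔ s) ∨ s), ¬¬(((¬r ∧ (r ∨ q)) ↔ s) ∨ s).
¬(((¬r ∧ (r ∨ q)) ↔ s) ∨ s): α-rule — add ¬((¬r ∧ (r ∨ q)) ↔ s), ¬s.
¬¬(((¬r ∧ (r ∨ q)) ↔ s) ∨ s): drop double negation, giving (((¬r ∧ (r ∨ q)) ↔ s) ∨ s).
¬((¬r ∧ (r ∨ q)) ↔ s): β-rule — branch into (¬r ∧ (r ∨ q)), ¬s  //  ¬(¬r ∧ (r ∨ q)), s.
  branch 1 (add (¬r ∧ (r ∨ q)), ¬s):
    (¬r ∧ (r ∨ q)): α-rule — add ¬r, (r ∨ q).
    (((¬r ∧ (r ∨ q)) ↔ s) ∨ s): β-rule — branch into ((¬r ∧ (r ∨ q)) ↔ s)  //  s.
      branch 1.1 (add ((¬r ∧ (r ∨ q)) ↔ s)):
        (r ∨ q): β-rule — branch into r  //  q.
          branch 1.1.1 (add r):
            × closes — contains both r and ¬r.
          branch 1.1.2 (add q):
            ((¬r ∧ (r ∨ q)) ↔ s): β-rule — branch into (¬r ∧ (r ∨ q)), s  //  ¬(¬r ∧ (r ∨ q)), ¬s.
              branch 1.1.2.1 (add (¬r ∧ (r ∨ q)), s):
                × closes — contains both s and ¬s.
              branch 1.1.2.2 (add ¬(¬r ∧ (r ∨ q)), ¬s):
                ¬(¬r ∧ (r ∨ q)): β-rule — branch into ¬¬r  //  ¬(r ∨ q).
                  branch 1.1.2.2.1 (add ¬¬r):
                    × closes — contains both r and ¬r.
                  branch 1.1.2.2.2 (add ¬(r ∨ q)):
                    ¬(r ∨ q): α-rule — add ¬r, ¬q.
                    × closes — contains both q and ¬q.
      branch 1.2 (add s):
        × closes — contains both s and ¬s.
  branch 2 (add ¬(¬r ∧ (r ∨ q)), s):
    × closes — contains both s and ¬s.
All 6 branches close.
Every branch closed, so the negation is unsatisfiable and the formula is valid.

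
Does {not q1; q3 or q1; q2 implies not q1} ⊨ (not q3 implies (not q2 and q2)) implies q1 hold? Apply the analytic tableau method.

No

Initial set: {not q1; (q3 or q1); (q2 implies not q1); not ((not q3 implies (not q2 and q2)) implies q1)}.
not ((not q3 implies (not q2 and q2)) implies q1): α-rule — add (not q3 implies (not q2 and q2)), not q1.
(q3 or q1): β-rule — branch into q3  //  q1.
  branch 1 (add q3):
    (q2 implies not q1): β-rule — branch into not q2  //  not q1.
      branch 1.1 (add not q2):
        (not q3 implies (not q2 and q2)): β-rule — branch into not not q3  //  (not q2 and q2).
          branch 1.1.1 (add not not q3):
            ○ open, literals {q1=F, q2=F, q3=T}.
          branch 1.1.2 (add (not q2 and q2)):
            (not q2 and q2): α-rule — add not q2, q2.
            × closes — contains both q2 and not q2.
      branch 1.2 (add not q1):
        (not q3 implies (not q2 and q2)): β-rule — branch into not not q3  //  (not q2 and q2).
          branch 1.2.1 (add not not q3):
            ○ open, literals {q1=F, q3=T}.
          branch 1.2.2 (add (not q2 and q2)):
            (not q2 and q2): α-rule — add not q2, q2.
            × closes — contains both q2 and not q2.
  branch 2 (add q1):
    × closes — contains both q1 and not q1.
3 branches closed, 2 open.
An open branch gives a countermodel: q1=F, q2=F, q3=T (unmentioned atoms arbitrary); the premises hold there but the conclusion fails.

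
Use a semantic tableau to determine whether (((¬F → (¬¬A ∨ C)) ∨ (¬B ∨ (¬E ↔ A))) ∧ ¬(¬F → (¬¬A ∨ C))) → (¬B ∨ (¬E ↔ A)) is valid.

Valid

Assume the negation and expand:
Initial set: {¬((((¬F → (¬¬A ∨ C)) ∨ (¬B ∨ (¬E ↔ A))) ∧ ¬(¬F → (¬¬A ∨ C))) → (¬B ∨ (¬E ↔ A)))}.
¬((((¬F → (¬¬A ∨ C)) ∨ (¬B ∨ (¬E ↔ A))) ∧ ¬(¬F → (¬¬A ∨ C))) → (¬B ∨ (¬E ↔ A))): α-rule — add (((¬F → (¬¬A ∨ C)) ∨ (¬B ∨ (¬E ↔ A))) ∧ ¬(¬F → (¬¬A ∨ C))), ¬(¬B ∨ (¬E ↔ A)).
(((¬F → (¬¬A ∨ C)) ∨ (¬B ∨ (¬E ↔ A))) ∧ ¬(¬F → (¬¬A ∨ C))): α-rule — add ((¬F → (¬¬A ∨ C)) ∨ (¬B ∨ (¬E ↔ A))), ¬(¬F → (¬¬A ∨ C)).
¬(¬B ∨ (¬E ↔ A)): α-rule — add ¬¬B, ¬(¬E ↔ A).
¬(¬F → (¬¬A ∨ C)): α-rule — add ¬F, ¬(¬¬A ∨ C).
¬(¬¬A ∨ C): α-rule — add ¬¬¬A, ¬C.
¬¬¬A: drop double negation, giving ¬A.
((¬F → (¬¬A ∨ C)) ∨ (¬B ∨ (¬E ↔ A))): β-rule — branch into (¬F → (¬¬A ∨ C))  //  (¬B ∨ (¬E ↔ A)).
  branch 1 (add (¬F → (¬¬A ∨ C))):
    ¬(¬E ↔ A): β-rule — branch into ¬E, ¬A  //  ¬¬E, A.
      branch 1.1 (add ¬E, ¬A):
        (¬F → (¬¬A ∨ C)): β-rule — branch into ¬¬F  //  (¬¬A ∨ C).
          branch 1.1.1 (add ¬¬F):
            × closes — contains both F and ¬F.
          branch 1.1.2 (add (¬¬A ∨ C)):
            (¬¬A ∨ C): β-rule — branch into ¬¬A  //  C.
              branch 1.1.2.1 (add ¬¬A):
                ¬¬A: drop double negation, giving A.
                × closes — contains both A and ¬A.
              branch 1.1.2.2 (add C):
                × closes — contains both C and ¬C.
      branch 1.2 (add ¬¬E, A):
        × closes — contains both A and ¬A.
  branch 2 (add (¬B ∨ (¬E ↔ A))):
    ¬(¬E ↔ A): β-rule — branch into ¬E, ¬A  //  ¬¬E, A.
      branch 2.1 (add ¬E, ¬A):
        (¬B ∨ (¬E ↔ A)): β-rule — branch into ¬B  //  (¬E ↔ A).
          branch 2.1.1 (add ¬B):
            × closes — contains both B and ¬B.
          branch 2.1.2 (add (¬E ↔ A)):
            (¬E ↔ A): β-rule — branch into ¬E, A  //  ¬¬E, ¬A.
              branch 2.1.2.1 (add ¬E, A):
                × closes — contains both A and ¬A.
              branch 2.1.2.2 (add ¬¬E, ¬A):
                × closes — contains both E and ¬E.
      branch 2.2 (add ¬¬E, A):
        × closes — contains both A and ¬A.
All 8 branches close.
Every branch closed, so the negation is unsatisfiable and the formula is valid.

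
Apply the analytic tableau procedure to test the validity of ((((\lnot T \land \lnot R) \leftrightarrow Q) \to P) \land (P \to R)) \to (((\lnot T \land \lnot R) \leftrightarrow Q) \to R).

Assume the negation and expand:
Initial set: {\lnot (((((\lnot T \land \lnot R) \leftrightarrow Q) \to P) \land (P \to R)) \to (((\lnot T \land \lnot R) \leftrightarrow Q) \to R))}.
\lnot (((((\lnot T \land \lnot R) \leftrightarrow Q) \to P) \land (P \to R)) \to (((\lnot T \land \lnot R) \leftrightarrow Q) \to R)): α-rule — add ((((\lnot T \land \lnot R) \leftrightarrow Q) \to P) \land (P \to R)), \lnot (((\lnot T \land \lnot R) \leftrightarrow Q) \to R).
((((\lnot T \land \lnot R) \leftrightarrow Q) \to P) \land (P \to R)): α-rule — add (((\lnot T \land \lnot R) \leftrightarrow Q) \to P), (P \to R).
\lnot (((\lnot T \land \lnot R) \leftrightarrow Q) \to R): α-rule — add ((\lnot T \land \lnot R) \leftrightarrow Q), \lnot R.
(((\lnot T \land \lnot R) \leftrightarrow Q) \to P): β-rule — branch into \lnot ((\lnot T \land \lnot R) \leftrightarrow Q)  //  P.
  branch 1 (add \lnot ((\lnot T \land \lnot R) \leftrightarrow Q)):
    (P \to R): β-rule — branch into \lnot P  //  R.
      branch 1.1 (add \lnot P):
        ((\lnot T \land \lnot R) \leftrightarrow Q): β-rule — branch into (\lnot T \land \lnot R), Q  //  \lnot (\lnot T \land \lnot R), \lnot Q.
          branch 1.1.1 (add (\lnot T \land \lnot R), Q):
            (\lnot T \land \lnot R): α-rule — add \lnot T, \lnot R.
            \lnot ((\lnot T \land \lnot R) \leftrightarrow Q): β-rule — branch into (\lnot T \land \lnot R), \lnot Q  //  \lnot (\lnot T \land \lnot R), Q.
              branch 1.1.1.1 (add (\lnot T \land \lnot R), \lnot Q):
                × closes — contains both Q and \lnot Q.
              branch 1.1.1.2 (add \lnot (\lnot T \land \lnot R), Q):
                \lnot (\lnot T \land \lnot R): β-rule — branch into \lnot \lnot T  //  \lnot \lnot R.
                  branch 1.1.1.2.1 (add \lnot \lnot T):
                    × closes — contains both T and \lnot T.
                  branch 1.1.1.2.2 (add \lnot \lnot R):
                    × closes — contains both R and \lnot R.
          branch 1.1.2 (add \lnot (\lnot T \land \lnot R), \lnot Q):
            \lnot ((\lnot T \land \lnot R) \leftrightarrow Q): β-rule — branch into (\lnot T \land \lnot R), \lnot Q  //  \lnot (\lnot T \land \lnot R), Q.
              branch 1.1.2.1 (add (\lnot T \land \lnot R), \lnot Q):
                (\lnot T \land \lnot R): α-rule — add \lnot T, \lnot R.
                \lnot (\lnot T \land \lnot R): β-rule — branch into \lnot \lnot T  //  \lnot \lnot R.
                  branch 1.1.2.1.1 (add \lnot \lnot T):
                    × closes — contains both T and \lnot T.
                  branch 1.1.2.1.2 (add \lnot \lnot R):
                    × closes — contains both R and \lnot R.
              branch 1.1.2.2 (add \lnot (\lnot T \land \lnot R), Q):
                × closes — contains both Q and \lnot Q.
      branch 1.2 (add R):
        × closes — contains both R and \lnot R.
  branch 2 (add P):
    (P \to R): β-rule — branch into \lnot P  //  R.
      branch 2.1 (add \lnot P):
        × closes — contains both P and \lnot P.
      branch 2.2 (add R):
        × closes — contains both R and \lnot R.
All 9 branches close.
Every branch closed, so the negation is unsatisfiable and the formula is valid.

Valid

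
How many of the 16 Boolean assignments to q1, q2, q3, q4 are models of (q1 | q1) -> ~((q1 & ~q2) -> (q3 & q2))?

Initial set: {((q1 | q1) -> ~((q1 & ~q2) -> (q3 & q2)))}.
((q1 | q1) -> ~((q1 & ~q2) -> (q3 & q2))): β-rule — branch into ~(q1 | q1)  //  ~((q1 & ~q2) -> (q3 & q2)).
  branch 1 (add ~(q1 | q1)):
    ~(q1 | q1): α-rule — add ~q1, ~q1.
    ○ open, literals {q1=F}.
  branch 2 (add ~((q1 & ~q2) -> (q3 & q2))):
    ~((q1 & ~q2) -> (q3 & q2)): α-rule — add (q1 & ~q2), ~(q3 & q2).
    (q1 & ~q2): α-rule — add q1, ~q2.
    ~(q3 & q2): β-rule — branch into ~q3  //  ~q2.
      branch 2.1 (add ~q3):
        ○ open, literals {q1=T, q2=F, q3=F}.
      branch 2.2 (add ~q2):
        ○ open, literals {q1=T, q2=F}.
0 branches closed, 3 open.
Each open branch fixes some atoms; the unmentioned ones are free. Counting distinct full assignments: branch {q1=F} (q2, q3, q4) contributes 8 new; branch {q1=T, q2=F, q3=F} (q4) contributes 2 new; branch {q1=T, q2=F} (q3, q4) contributes 2 new. Total: 12.

12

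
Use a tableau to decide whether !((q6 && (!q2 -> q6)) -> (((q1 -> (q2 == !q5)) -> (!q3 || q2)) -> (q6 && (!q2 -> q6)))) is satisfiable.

Initial set: {!((q6 && (!q2 -> q6)) -> (((q1 -> (q2 == !q5)) -> (!q3 || q2)) -> (q6 && (!q2 -> q6))))}.
!((q6 && (!q2 -> q6)) -> (((q1 -> (q2 == !q5)) -> (!q3 || q2)) -> (q6 && (!q2 -> q6)))): α-rule — add (q6 && (!q2 -> q6)), !(((q1 -> (q2 == !q5)) -> (!q3 || q2)) -> (q6 && (!q2 -> q6))).
(q6 && (!q2 -> q6)): α-rule — add q6, (!q2 -> q6).
!(((q1 -> (q2 == !q5)) -> (!q3 || q2)) -> (q6 && (!q2 -> q6))): α-rule — add ((q1 -> (q2 == !q5)) -> (!q3 || q2)), !(q6 && (!q2 -> q6)).
(!q2 -> q6): β-rule — branch into !!q2  //  q6.
  branch 1 (add !!q2):
    ((q1 -> (q2 == !q5)) -> (!q3 || q2)): β-rule — branch into !(q1 -> (q2 == !q5))  //  (!q3 || q2).
      branch 1.1 (add !(q1 -> (q2 == !q5))):
        !(q1 -> (q2 == !q5)): α-rule — add q1, !(q2 == !q5).
        !(q6 && (!q2 -> q6)): β-rule — branch into !q6  //  !(!q2 -> q6).
          branch 1.1.1 (add !q6):
            × closes — contains both q6 and !q6.
          branch 1.1.2 (add !(!q2 -> q6)):
            !(!q2 -> q6): α-rule — add !q2, !q6.
            × closes — contains both q2 and !q2.
      branch 1.2 (add (!q3 || q2)):
        !(q6 && (!q2 -> q6)): β-rule — branch into !q6  //  !(!q2 -> q6).
          branch 1.2.1 (add !q6):
            × closes — contains both q6 and !q6.
          branch 1.2.2 (add !(!q2 -> q6)):
            !(!q2 -> q6): α-rule — add !q2, !q6.
            × closes — contains both q2 and !q2.
  branch 2 (add q6):
    ((q1 -> (q2 == !q5)) -> (!q3 || q2)): β-rule — branch into !(q1 -> (q2 == !q5))  //  (!q3 || q2).
      branch 2.1 (add !(q1 -> (q2 == !q5))):
        !(q1 -> (q2 == !q5)): α-rule — add q1, !(q2 == !q5).
        !(q6 && (!q2 -> q6)): β-rule — branch into !q6  //  !(!q2 -> q6).
          branch 2.1.1 (add !q6):
            × closes — contains both q6 and !q6.
          branch 2.1.2 (add !(!q2 -> q6)):
            !(!q2 -> q6): α-rule — add !q2, !q6.
            × closes — contains both q6 and !q6.
      branch 2.2 (add (!q3 || q2)):
        !(q6 && (!q2 -> q6)): β-rule — branch into !q6  //  !(!q2 -> q6).
          branch 2.2.1 (add !q6):
            × closes — contains both q6 and !q6.
          branch 2.2.2 (add !(!q2 -> q6)):
            !(!q2 -> q6): α-rule — add !q2, !q6.
            × closes — contains both q6 and !q6.
All 8 branches close.
Every branch closed; the formula is unsatisfiable.

Unsatisfiable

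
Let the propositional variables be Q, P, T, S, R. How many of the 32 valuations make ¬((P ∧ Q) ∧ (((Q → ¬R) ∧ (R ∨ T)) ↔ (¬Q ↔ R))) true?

26

Initial set: {¬((P ∧ Q) ∧ (((Q → ¬R) ∧ (R ∨ T)) ↔ (¬Q ↔ R)))}.
¬((P ∧ Q) ∧ (((Q → ¬R) ∧ (R ∨ T)) ↔ (¬Q ↔ R))): β-rule — branch into ¬(P ∧ Q)  //  ¬(((Q → ¬R) ∧ (R ∨ T)) ↔ (¬Q ↔ R)).
  branch 1 (add ¬(P ∧ Q)):
    ¬(P ∧ Q): β-rule — branch into ¬P  //  ¬Q.
      branch 1.1 (add ¬P):
        ○ open, literals {P=false}.
      branch 1.2 (add ¬Q):
        ○ open, literals {Q=false}.
  branch 2 (add ¬(((Q → ¬R) ∧ (R ∨ T)) ↔ (¬Q ↔ R))):
    ¬(((Q → ¬R) ∧ (R ∨ T)) ↔ (¬Q ↔ R)): β-rule — branch into ((Q → ¬R) ∧ (R ∨ T)), ¬(¬Q ↔ R)  //  ¬((Q → ¬R) ∧ (R ∨ T)), (¬Q ↔ R).
      branch 2.1 (add ((Q → ¬R) ∧ (R ∨ T)), ¬(¬Q ↔ R)):
        ((Q → ¬R) ∧ (R ∨ T)): α-rule — add (Q → ¬R), (R ∨ T).
        ¬(¬Q ↔ R): β-rule — branch into ¬Q, ¬R  //  ¬¬Q, R.
          branch 2.1.1 (add ¬Q, ¬R):
            (Q → ¬R): β-rule — branch into ¬Q  //  ¬R.
              branch 2.1.1.1 (add ¬Q):
                (R ∨ T): β-rule — branch into R  //  T.
                  branch 2.1.1.1.1 (add R):
                    × closes — contains both R and ¬R.
                  branch 2.1.1.1.2 (add T):
                    ○ open, literals {Q=false, R=false, T=true}.
              branch 2.1.1.2 (add ¬R):
                (R ∨ T): β-rule — branch into R  //  T.
                  branch 2.1.1.2.1 (add R):
                    × closes — contains both R and ¬R.
                  branch 2.1.1.2.2 (add T):
                    ○ open, literals {Q=false, R=false, T=true}.
          branch 2.1.2 (add ¬¬Q, R):
            (Q → ¬R): β-rule — branch into ¬Q  //  ¬R.
              branch 2.1.2.1 (add ¬Q):
                × closes — contains both Q and ¬Q.
              branch 2.1.2.2 (add ¬R):
                × closes — contains both R and ¬R.
      branch 2.2 (add ¬((Q → ¬R) ∧ (R ∨ T)), (¬Q ↔ R)):
        ¬((Q → ¬R) ∧ (R ∨ T)): β-rule — branch into ¬(Q → ¬R)  //  ¬(R ∨ T).
          branch 2.2.1 (add ¬(Q → ¬R)):
            ¬(Q → ¬R): α-rule — add Q, ¬¬R.
            (¬Q ↔ R): β-rule — branch into ¬Q, R  //  ¬¬Q, ¬R.
              branch 2.2.1.1 (add ¬Q, R):
                × closes — contains both Q and ¬Q.
              branch 2.2.1.2 (add ¬¬Q, ¬R):
                × closes — contains both R and ¬R.
          branch 2.2.2 (add ¬(R ∨ T)):
            ¬(R ∨ T): α-rule — add ¬R, ¬T.
            (¬Q ↔ R): β-rule — branch into ¬Q, R  //  ¬¬Q, ¬R.
              branch 2.2.2.1 (add ¬Q, R):
                × closes — contains both R and ¬R.
              branch 2.2.2.2 (add ¬¬Q, ¬R):
                ○ open, literals {Q=true, R=false, T=false}.
7 branches closed, 5 open.
Each open branch fixes some atoms; the unmentioned ones are free. Counting distinct full assignments: branch {P=false} (Q, T, S, R) contributes 16 new; branch {Q=false} (P, T, S, R) contributes 8 new; branch {Q=false, R=false, T=true} (P, S) contributes 0 new; branch {Q=false, R=false, T=true} (P, S) contributes 0 new; branch {Q=true, R=false, T=false} (P, S) contributes 2 new. Total: 26.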